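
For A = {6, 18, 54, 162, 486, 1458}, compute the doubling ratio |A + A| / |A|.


|A| = 6.
Compute A + A by enumerating all 36 pairs.
A + A = {12, 24, 36, 60, 72, 108, 168, 180, 216, 324, 492, 504, 540, 648, 972, 1464, 1476, 1512, 1620, 1944, 2916}, so |A + A| = 21.
K = |A + A| / |A| = 21/6 = 7/2 ≈ 3.5000.
Reference: AP of size 6 gives K = 11/6 ≈ 1.8333; a fully generic set of size 6 gives K ≈ 3.5000.

|A| = 6, |A + A| = 21, K = 21/6 = 7/2.


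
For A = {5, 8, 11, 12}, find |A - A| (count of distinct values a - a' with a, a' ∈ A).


A - A = {a - a' : a, a' ∈ A}; |A| = 4.
Bounds: 2|A|-1 ≤ |A - A| ≤ |A|² - |A| + 1, i.e. 7 ≤ |A - A| ≤ 13.
Note: 0 ∈ A - A always (from a - a). The set is symmetric: if d ∈ A - A then -d ∈ A - A.
Enumerate nonzero differences d = a - a' with a > a' (then include -d):
Positive differences: {1, 3, 4, 6, 7}
Full difference set: {0} ∪ (positive diffs) ∪ (negative diffs).
|A - A| = 1 + 2·5 = 11 (matches direct enumeration: 11).

|A - A| = 11


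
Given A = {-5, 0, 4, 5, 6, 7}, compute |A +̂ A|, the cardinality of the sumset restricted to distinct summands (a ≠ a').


Restricted sumset: A +̂ A = {a + a' : a ∈ A, a' ∈ A, a ≠ a'}.
Equivalently, take A + A and drop any sum 2a that is achievable ONLY as a + a for a ∈ A (i.e. sums representable only with equal summands).
Enumerate pairs (a, a') with a < a' (symmetric, so each unordered pair gives one sum; this covers all a ≠ a'):
  -5 + 0 = -5
  -5 + 4 = -1
  -5 + 5 = 0
  -5 + 6 = 1
  -5 + 7 = 2
  0 + 4 = 4
  0 + 5 = 5
  0 + 6 = 6
  0 + 7 = 7
  4 + 5 = 9
  4 + 6 = 10
  4 + 7 = 11
  5 + 6 = 11
  5 + 7 = 12
  6 + 7 = 13
Collected distinct sums: {-5, -1, 0, 1, 2, 4, 5, 6, 7, 9, 10, 11, 12, 13}
|A +̂ A| = 14
(Reference bound: |A +̂ A| ≥ 2|A| - 3 for |A| ≥ 2, with |A| = 6 giving ≥ 9.)

|A +̂ A| = 14


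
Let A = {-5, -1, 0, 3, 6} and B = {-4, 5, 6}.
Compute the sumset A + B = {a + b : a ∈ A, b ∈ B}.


A + B = {a + b : a ∈ A, b ∈ B}.
Enumerate all |A|·|B| = 5·3 = 15 pairs (a, b) and collect distinct sums.
a = -5: -5+-4=-9, -5+5=0, -5+6=1
a = -1: -1+-4=-5, -1+5=4, -1+6=5
a = 0: 0+-4=-4, 0+5=5, 0+6=6
a = 3: 3+-4=-1, 3+5=8, 3+6=9
a = 6: 6+-4=2, 6+5=11, 6+6=12
Collecting distinct sums: A + B = {-9, -5, -4, -1, 0, 1, 2, 4, 5, 6, 8, 9, 11, 12}
|A + B| = 14

A + B = {-9, -5, -4, -1, 0, 1, 2, 4, 5, 6, 8, 9, 11, 12}


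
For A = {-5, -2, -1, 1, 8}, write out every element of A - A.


A - A = {a - a' : a, a' ∈ A}.
Compute a - a' for each ordered pair (a, a'):
a = -5: -5--5=0, -5--2=-3, -5--1=-4, -5-1=-6, -5-8=-13
a = -2: -2--5=3, -2--2=0, -2--1=-1, -2-1=-3, -2-8=-10
a = -1: -1--5=4, -1--2=1, -1--1=0, -1-1=-2, -1-8=-9
a = 1: 1--5=6, 1--2=3, 1--1=2, 1-1=0, 1-8=-7
a = 8: 8--5=13, 8--2=10, 8--1=9, 8-1=7, 8-8=0
Collecting distinct values (and noting 0 appears from a-a):
A - A = {-13, -10, -9, -7, -6, -4, -3, -2, -1, 0, 1, 2, 3, 4, 6, 7, 9, 10, 13}
|A - A| = 19

A - A = {-13, -10, -9, -7, -6, -4, -3, -2, -1, 0, 1, 2, 3, 4, 6, 7, 9, 10, 13}


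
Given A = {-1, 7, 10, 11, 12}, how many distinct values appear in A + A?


A + A = {a + a' : a, a' ∈ A}; |A| = 5.
General bounds: 2|A| - 1 ≤ |A + A| ≤ |A|(|A|+1)/2, i.e. 9 ≤ |A + A| ≤ 15.
Lower bound 2|A|-1 is attained iff A is an arithmetic progression.
Enumerate sums a + a' for a ≤ a' (symmetric, so this suffices):
a = -1: -1+-1=-2, -1+7=6, -1+10=9, -1+11=10, -1+12=11
a = 7: 7+7=14, 7+10=17, 7+11=18, 7+12=19
a = 10: 10+10=20, 10+11=21, 10+12=22
a = 11: 11+11=22, 11+12=23
a = 12: 12+12=24
Distinct sums: {-2, 6, 9, 10, 11, 14, 17, 18, 19, 20, 21, 22, 23, 24}
|A + A| = 14

|A + A| = 14


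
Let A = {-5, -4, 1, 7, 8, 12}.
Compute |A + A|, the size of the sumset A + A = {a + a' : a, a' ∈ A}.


A + A = {a + a' : a, a' ∈ A}; |A| = 6.
General bounds: 2|A| - 1 ≤ |A + A| ≤ |A|(|A|+1)/2, i.e. 11 ≤ |A + A| ≤ 21.
Lower bound 2|A|-1 is attained iff A is an arithmetic progression.
Enumerate sums a + a' for a ≤ a' (symmetric, so this suffices):
a = -5: -5+-5=-10, -5+-4=-9, -5+1=-4, -5+7=2, -5+8=3, -5+12=7
a = -4: -4+-4=-8, -4+1=-3, -4+7=3, -4+8=4, -4+12=8
a = 1: 1+1=2, 1+7=8, 1+8=9, 1+12=13
a = 7: 7+7=14, 7+8=15, 7+12=19
a = 8: 8+8=16, 8+12=20
a = 12: 12+12=24
Distinct sums: {-10, -9, -8, -4, -3, 2, 3, 4, 7, 8, 9, 13, 14, 15, 16, 19, 20, 24}
|A + A| = 18

|A + A| = 18


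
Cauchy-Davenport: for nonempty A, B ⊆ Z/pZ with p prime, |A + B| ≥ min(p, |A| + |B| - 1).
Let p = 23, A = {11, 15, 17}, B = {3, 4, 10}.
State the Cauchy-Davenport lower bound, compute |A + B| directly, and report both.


Cauchy-Davenport: |A + B| ≥ min(p, |A| + |B| - 1) for A, B nonempty in Z/pZ.
|A| = 3, |B| = 3, p = 23.
CD lower bound = min(23, 3 + 3 - 1) = min(23, 5) = 5.
Compute A + B mod 23 directly:
a = 11: 11+3=14, 11+4=15, 11+10=21
a = 15: 15+3=18, 15+4=19, 15+10=2
a = 17: 17+3=20, 17+4=21, 17+10=4
A + B = {2, 4, 14, 15, 18, 19, 20, 21}, so |A + B| = 8.
Verify: 8 ≥ 5? Yes ✓.

CD lower bound = 5, actual |A + B| = 8.


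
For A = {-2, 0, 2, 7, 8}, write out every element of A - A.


A - A = {a - a' : a, a' ∈ A}.
Compute a - a' for each ordered pair (a, a'):
a = -2: -2--2=0, -2-0=-2, -2-2=-4, -2-7=-9, -2-8=-10
a = 0: 0--2=2, 0-0=0, 0-2=-2, 0-7=-7, 0-8=-8
a = 2: 2--2=4, 2-0=2, 2-2=0, 2-7=-5, 2-8=-6
a = 7: 7--2=9, 7-0=7, 7-2=5, 7-7=0, 7-8=-1
a = 8: 8--2=10, 8-0=8, 8-2=6, 8-7=1, 8-8=0
Collecting distinct values (and noting 0 appears from a-a):
A - A = {-10, -9, -8, -7, -6, -5, -4, -2, -1, 0, 1, 2, 4, 5, 6, 7, 8, 9, 10}
|A - A| = 19

A - A = {-10, -9, -8, -7, -6, -5, -4, -2, -1, 0, 1, 2, 4, 5, 6, 7, 8, 9, 10}


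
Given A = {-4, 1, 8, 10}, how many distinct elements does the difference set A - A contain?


A - A = {a - a' : a, a' ∈ A}; |A| = 4.
Bounds: 2|A|-1 ≤ |A - A| ≤ |A|² - |A| + 1, i.e. 7 ≤ |A - A| ≤ 13.
Note: 0 ∈ A - A always (from a - a). The set is symmetric: if d ∈ A - A then -d ∈ A - A.
Enumerate nonzero differences d = a - a' with a > a' (then include -d):
Positive differences: {2, 5, 7, 9, 12, 14}
Full difference set: {0} ∪ (positive diffs) ∪ (negative diffs).
|A - A| = 1 + 2·6 = 13 (matches direct enumeration: 13).

|A - A| = 13


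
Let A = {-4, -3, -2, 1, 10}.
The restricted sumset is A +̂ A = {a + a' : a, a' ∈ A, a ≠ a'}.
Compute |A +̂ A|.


Restricted sumset: A +̂ A = {a + a' : a ∈ A, a' ∈ A, a ≠ a'}.
Equivalently, take A + A and drop any sum 2a that is achievable ONLY as a + a for a ∈ A (i.e. sums representable only with equal summands).
Enumerate pairs (a, a') with a < a' (symmetric, so each unordered pair gives one sum; this covers all a ≠ a'):
  -4 + -3 = -7
  -4 + -2 = -6
  -4 + 1 = -3
  -4 + 10 = 6
  -3 + -2 = -5
  -3 + 1 = -2
  -3 + 10 = 7
  -2 + 1 = -1
  -2 + 10 = 8
  1 + 10 = 11
Collected distinct sums: {-7, -6, -5, -3, -2, -1, 6, 7, 8, 11}
|A +̂ A| = 10
(Reference bound: |A +̂ A| ≥ 2|A| - 3 for |A| ≥ 2, with |A| = 5 giving ≥ 7.)

|A +̂ A| = 10


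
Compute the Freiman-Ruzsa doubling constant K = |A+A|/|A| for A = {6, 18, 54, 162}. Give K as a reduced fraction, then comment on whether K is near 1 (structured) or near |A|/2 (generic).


|A| = 4.
Compute A + A by enumerating all 16 pairs.
A + A = {12, 24, 36, 60, 72, 108, 168, 180, 216, 324}, so |A + A| = 10.
K = |A + A| / |A| = 10/4 = 5/2 ≈ 2.5000.
Reference: AP of size 4 gives K = 7/4 ≈ 1.7500; a fully generic set of size 4 gives K ≈ 2.5000.

|A| = 4, |A + A| = 10, K = 10/4 = 5/2.


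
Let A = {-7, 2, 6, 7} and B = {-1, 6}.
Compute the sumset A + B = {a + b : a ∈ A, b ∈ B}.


A + B = {a + b : a ∈ A, b ∈ B}.
Enumerate all |A|·|B| = 4·2 = 8 pairs (a, b) and collect distinct sums.
a = -7: -7+-1=-8, -7+6=-1
a = 2: 2+-1=1, 2+6=8
a = 6: 6+-1=5, 6+6=12
a = 7: 7+-1=6, 7+6=13
Collecting distinct sums: A + B = {-8, -1, 1, 5, 6, 8, 12, 13}
|A + B| = 8

A + B = {-8, -1, 1, 5, 6, 8, 12, 13}


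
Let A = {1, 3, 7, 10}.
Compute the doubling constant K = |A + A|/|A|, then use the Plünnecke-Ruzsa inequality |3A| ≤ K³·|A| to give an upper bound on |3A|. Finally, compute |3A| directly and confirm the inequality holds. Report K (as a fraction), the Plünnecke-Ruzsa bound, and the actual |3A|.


|A| = 4.
Step 1: Compute A + A by enumerating all 16 pairs.
A + A = {2, 4, 6, 8, 10, 11, 13, 14, 17, 20}, so |A + A| = 10.
Step 2: Doubling constant K = |A + A|/|A| = 10/4 = 10/4 ≈ 2.5000.
Step 3: Plünnecke-Ruzsa gives |3A| ≤ K³·|A| = (2.5000)³ · 4 ≈ 62.5000.
Step 4: Compute 3A = A + A + A directly by enumerating all triples (a,b,c) ∈ A³; |3A| = 18.
Step 5: Check 18 ≤ 62.5000? Yes ✓.

K = 10/4, Plünnecke-Ruzsa bound K³|A| ≈ 62.5000, |3A| = 18, inequality holds.


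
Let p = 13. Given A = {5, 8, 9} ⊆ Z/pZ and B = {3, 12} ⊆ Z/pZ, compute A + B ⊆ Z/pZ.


Work in Z/13Z: reduce every sum a + b modulo 13.
Enumerate all 6 pairs:
a = 5: 5+3=8, 5+12=4
a = 8: 8+3=11, 8+12=7
a = 9: 9+3=12, 9+12=8
Distinct residues collected: {4, 7, 8, 11, 12}
|A + B| = 5 (out of 13 total residues).

A + B = {4, 7, 8, 11, 12}


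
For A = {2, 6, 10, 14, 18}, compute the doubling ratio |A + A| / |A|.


|A| = 5.
Compute A + A by enumerating all 25 pairs.
A + A = {4, 8, 12, 16, 20, 24, 28, 32, 36}, so |A + A| = 9.
K = |A + A| / |A| = 9/5 (already in lowest terms) ≈ 1.8000.
Reference: AP of size 5 gives K = 9/5 ≈ 1.8000; a fully generic set of size 5 gives K ≈ 3.0000.

|A| = 5, |A + A| = 9, K = 9/5.


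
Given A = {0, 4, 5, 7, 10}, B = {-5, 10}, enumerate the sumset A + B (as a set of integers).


A + B = {a + b : a ∈ A, b ∈ B}.
Enumerate all |A|·|B| = 5·2 = 10 pairs (a, b) and collect distinct sums.
a = 0: 0+-5=-5, 0+10=10
a = 4: 4+-5=-1, 4+10=14
a = 5: 5+-5=0, 5+10=15
a = 7: 7+-5=2, 7+10=17
a = 10: 10+-5=5, 10+10=20
Collecting distinct sums: A + B = {-5, -1, 0, 2, 5, 10, 14, 15, 17, 20}
|A + B| = 10

A + B = {-5, -1, 0, 2, 5, 10, 14, 15, 17, 20}


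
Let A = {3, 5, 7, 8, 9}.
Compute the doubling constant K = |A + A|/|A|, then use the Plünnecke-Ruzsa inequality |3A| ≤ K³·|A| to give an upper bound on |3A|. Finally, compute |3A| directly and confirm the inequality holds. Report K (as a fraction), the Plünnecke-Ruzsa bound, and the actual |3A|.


|A| = 5.
Step 1: Compute A + A by enumerating all 25 pairs.
A + A = {6, 8, 10, 11, 12, 13, 14, 15, 16, 17, 18}, so |A + A| = 11.
Step 2: Doubling constant K = |A + A|/|A| = 11/5 = 11/5 ≈ 2.2000.
Step 3: Plünnecke-Ruzsa gives |3A| ≤ K³·|A| = (2.2000)³ · 5 ≈ 53.2400.
Step 4: Compute 3A = A + A + A directly by enumerating all triples (a,b,c) ∈ A³; |3A| = 17.
Step 5: Check 17 ≤ 53.2400? Yes ✓.

K = 11/5, Plünnecke-Ruzsa bound K³|A| ≈ 53.2400, |3A| = 17, inequality holds.


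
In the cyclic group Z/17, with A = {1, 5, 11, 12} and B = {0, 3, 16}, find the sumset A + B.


Work in Z/17Z: reduce every sum a + b modulo 17.
Enumerate all 12 pairs:
a = 1: 1+0=1, 1+3=4, 1+16=0
a = 5: 5+0=5, 5+3=8, 5+16=4
a = 11: 11+0=11, 11+3=14, 11+16=10
a = 12: 12+0=12, 12+3=15, 12+16=11
Distinct residues collected: {0, 1, 4, 5, 8, 10, 11, 12, 14, 15}
|A + B| = 10 (out of 17 total residues).

A + B = {0, 1, 4, 5, 8, 10, 11, 12, 14, 15}


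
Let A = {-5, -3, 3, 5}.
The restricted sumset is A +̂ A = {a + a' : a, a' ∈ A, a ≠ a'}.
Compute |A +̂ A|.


Restricted sumset: A +̂ A = {a + a' : a ∈ A, a' ∈ A, a ≠ a'}.
Equivalently, take A + A and drop any sum 2a that is achievable ONLY as a + a for a ∈ A (i.e. sums representable only with equal summands).
Enumerate pairs (a, a') with a < a' (symmetric, so each unordered pair gives one sum; this covers all a ≠ a'):
  -5 + -3 = -8
  -5 + 3 = -2
  -5 + 5 = 0
  -3 + 3 = 0
  -3 + 5 = 2
  3 + 5 = 8
Collected distinct sums: {-8, -2, 0, 2, 8}
|A +̂ A| = 5
(Reference bound: |A +̂ A| ≥ 2|A| - 3 for |A| ≥ 2, with |A| = 4 giving ≥ 5.)

|A +̂ A| = 5


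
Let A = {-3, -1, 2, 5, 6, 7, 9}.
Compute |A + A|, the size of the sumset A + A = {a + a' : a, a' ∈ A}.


A + A = {a + a' : a, a' ∈ A}; |A| = 7.
General bounds: 2|A| - 1 ≤ |A + A| ≤ |A|(|A|+1)/2, i.e. 13 ≤ |A + A| ≤ 28.
Lower bound 2|A|-1 is attained iff A is an arithmetic progression.
Enumerate sums a + a' for a ≤ a' (symmetric, so this suffices):
a = -3: -3+-3=-6, -3+-1=-4, -3+2=-1, -3+5=2, -3+6=3, -3+7=4, -3+9=6
a = -1: -1+-1=-2, -1+2=1, -1+5=4, -1+6=5, -1+7=6, -1+9=8
a = 2: 2+2=4, 2+5=7, 2+6=8, 2+7=9, 2+9=11
a = 5: 5+5=10, 5+6=11, 5+7=12, 5+9=14
a = 6: 6+6=12, 6+7=13, 6+9=15
a = 7: 7+7=14, 7+9=16
a = 9: 9+9=18
Distinct sums: {-6, -4, -2, -1, 1, 2, 3, 4, 5, 6, 7, 8, 9, 10, 11, 12, 13, 14, 15, 16, 18}
|A + A| = 21

|A + A| = 21


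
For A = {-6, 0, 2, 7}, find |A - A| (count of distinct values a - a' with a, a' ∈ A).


A - A = {a - a' : a, a' ∈ A}; |A| = 4.
Bounds: 2|A|-1 ≤ |A - A| ≤ |A|² - |A| + 1, i.e. 7 ≤ |A - A| ≤ 13.
Note: 0 ∈ A - A always (from a - a). The set is symmetric: if d ∈ A - A then -d ∈ A - A.
Enumerate nonzero differences d = a - a' with a > a' (then include -d):
Positive differences: {2, 5, 6, 7, 8, 13}
Full difference set: {0} ∪ (positive diffs) ∪ (negative diffs).
|A - A| = 1 + 2·6 = 13 (matches direct enumeration: 13).

|A - A| = 13


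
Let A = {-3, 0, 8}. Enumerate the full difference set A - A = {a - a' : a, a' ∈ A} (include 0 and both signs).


A - A = {a - a' : a, a' ∈ A}.
Compute a - a' for each ordered pair (a, a'):
a = -3: -3--3=0, -3-0=-3, -3-8=-11
a = 0: 0--3=3, 0-0=0, 0-8=-8
a = 8: 8--3=11, 8-0=8, 8-8=0
Collecting distinct values (and noting 0 appears from a-a):
A - A = {-11, -8, -3, 0, 3, 8, 11}
|A - A| = 7

A - A = {-11, -8, -3, 0, 3, 8, 11}


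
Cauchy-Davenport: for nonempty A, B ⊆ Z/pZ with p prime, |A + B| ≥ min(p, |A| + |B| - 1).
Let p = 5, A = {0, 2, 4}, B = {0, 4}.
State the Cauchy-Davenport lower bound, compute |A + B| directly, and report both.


Cauchy-Davenport: |A + B| ≥ min(p, |A| + |B| - 1) for A, B nonempty in Z/pZ.
|A| = 3, |B| = 2, p = 5.
CD lower bound = min(5, 3 + 2 - 1) = min(5, 4) = 4.
Compute A + B mod 5 directly:
a = 0: 0+0=0, 0+4=4
a = 2: 2+0=2, 2+4=1
a = 4: 4+0=4, 4+4=3
A + B = {0, 1, 2, 3, 4}, so |A + B| = 5.
Verify: 5 ≥ 4? Yes ✓.

CD lower bound = 4, actual |A + B| = 5.


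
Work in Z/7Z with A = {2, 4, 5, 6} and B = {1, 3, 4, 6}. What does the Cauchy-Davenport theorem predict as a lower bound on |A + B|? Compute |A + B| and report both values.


Cauchy-Davenport: |A + B| ≥ min(p, |A| + |B| - 1) for A, B nonempty in Z/pZ.
|A| = 4, |B| = 4, p = 7.
CD lower bound = min(7, 4 + 4 - 1) = min(7, 7) = 7.
Compute A + B mod 7 directly:
a = 2: 2+1=3, 2+3=5, 2+4=6, 2+6=1
a = 4: 4+1=5, 4+3=0, 4+4=1, 4+6=3
a = 5: 5+1=6, 5+3=1, 5+4=2, 5+6=4
a = 6: 6+1=0, 6+3=2, 6+4=3, 6+6=5
A + B = {0, 1, 2, 3, 4, 5, 6}, so |A + B| = 7.
Verify: 7 ≥ 7? Yes ✓.

CD lower bound = 7, actual |A + B| = 7.


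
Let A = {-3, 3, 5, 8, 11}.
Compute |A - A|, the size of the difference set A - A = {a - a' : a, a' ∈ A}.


A - A = {a - a' : a, a' ∈ A}; |A| = 5.
Bounds: 2|A|-1 ≤ |A - A| ≤ |A|² - |A| + 1, i.e. 9 ≤ |A - A| ≤ 21.
Note: 0 ∈ A - A always (from a - a). The set is symmetric: if d ∈ A - A then -d ∈ A - A.
Enumerate nonzero differences d = a - a' with a > a' (then include -d):
Positive differences: {2, 3, 5, 6, 8, 11, 14}
Full difference set: {0} ∪ (positive diffs) ∪ (negative diffs).
|A - A| = 1 + 2·7 = 15 (matches direct enumeration: 15).

|A - A| = 15


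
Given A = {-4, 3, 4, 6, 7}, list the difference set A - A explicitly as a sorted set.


A - A = {a - a' : a, a' ∈ A}.
Compute a - a' for each ordered pair (a, a'):
a = -4: -4--4=0, -4-3=-7, -4-4=-8, -4-6=-10, -4-7=-11
a = 3: 3--4=7, 3-3=0, 3-4=-1, 3-6=-3, 3-7=-4
a = 4: 4--4=8, 4-3=1, 4-4=0, 4-6=-2, 4-7=-3
a = 6: 6--4=10, 6-3=3, 6-4=2, 6-6=0, 6-7=-1
a = 7: 7--4=11, 7-3=4, 7-4=3, 7-6=1, 7-7=0
Collecting distinct values (and noting 0 appears from a-a):
A - A = {-11, -10, -8, -7, -4, -3, -2, -1, 0, 1, 2, 3, 4, 7, 8, 10, 11}
|A - A| = 17

A - A = {-11, -10, -8, -7, -4, -3, -2, -1, 0, 1, 2, 3, 4, 7, 8, 10, 11}


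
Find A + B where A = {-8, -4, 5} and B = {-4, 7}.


A + B = {a + b : a ∈ A, b ∈ B}.
Enumerate all |A|·|B| = 3·2 = 6 pairs (a, b) and collect distinct sums.
a = -8: -8+-4=-12, -8+7=-1
a = -4: -4+-4=-8, -4+7=3
a = 5: 5+-4=1, 5+7=12
Collecting distinct sums: A + B = {-12, -8, -1, 1, 3, 12}
|A + B| = 6

A + B = {-12, -8, -1, 1, 3, 12}


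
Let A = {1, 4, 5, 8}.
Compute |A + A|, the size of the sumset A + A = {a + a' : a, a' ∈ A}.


A + A = {a + a' : a, a' ∈ A}; |A| = 4.
General bounds: 2|A| - 1 ≤ |A + A| ≤ |A|(|A|+1)/2, i.e. 7 ≤ |A + A| ≤ 10.
Lower bound 2|A|-1 is attained iff A is an arithmetic progression.
Enumerate sums a + a' for a ≤ a' (symmetric, so this suffices):
a = 1: 1+1=2, 1+4=5, 1+5=6, 1+8=9
a = 4: 4+4=8, 4+5=9, 4+8=12
a = 5: 5+5=10, 5+8=13
a = 8: 8+8=16
Distinct sums: {2, 5, 6, 8, 9, 10, 12, 13, 16}
|A + A| = 9

|A + A| = 9


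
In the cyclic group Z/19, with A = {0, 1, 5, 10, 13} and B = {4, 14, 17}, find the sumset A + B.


Work in Z/19Z: reduce every sum a + b modulo 19.
Enumerate all 15 pairs:
a = 0: 0+4=4, 0+14=14, 0+17=17
a = 1: 1+4=5, 1+14=15, 1+17=18
a = 5: 5+4=9, 5+14=0, 5+17=3
a = 10: 10+4=14, 10+14=5, 10+17=8
a = 13: 13+4=17, 13+14=8, 13+17=11
Distinct residues collected: {0, 3, 4, 5, 8, 9, 11, 14, 15, 17, 18}
|A + B| = 11 (out of 19 total residues).

A + B = {0, 3, 4, 5, 8, 9, 11, 14, 15, 17, 18}


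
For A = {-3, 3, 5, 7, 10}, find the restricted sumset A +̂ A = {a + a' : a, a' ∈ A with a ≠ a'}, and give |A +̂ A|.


Restricted sumset: A +̂ A = {a + a' : a ∈ A, a' ∈ A, a ≠ a'}.
Equivalently, take A + A and drop any sum 2a that is achievable ONLY as a + a for a ∈ A (i.e. sums representable only with equal summands).
Enumerate pairs (a, a') with a < a' (symmetric, so each unordered pair gives one sum; this covers all a ≠ a'):
  -3 + 3 = 0
  -3 + 5 = 2
  -3 + 7 = 4
  -3 + 10 = 7
  3 + 5 = 8
  3 + 7 = 10
  3 + 10 = 13
  5 + 7 = 12
  5 + 10 = 15
  7 + 10 = 17
Collected distinct sums: {0, 2, 4, 7, 8, 10, 12, 13, 15, 17}
|A +̂ A| = 10
(Reference bound: |A +̂ A| ≥ 2|A| - 3 for |A| ≥ 2, with |A| = 5 giving ≥ 7.)

|A +̂ A| = 10


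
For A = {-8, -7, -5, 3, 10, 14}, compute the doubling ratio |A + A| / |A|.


|A| = 6.
Compute A + A by enumerating all 36 pairs.
A + A = {-16, -15, -14, -13, -12, -10, -5, -4, -2, 2, 3, 5, 6, 7, 9, 13, 17, 20, 24, 28}, so |A + A| = 20.
K = |A + A| / |A| = 20/6 = 10/3 ≈ 3.3333.
Reference: AP of size 6 gives K = 11/6 ≈ 1.8333; a fully generic set of size 6 gives K ≈ 3.5000.

|A| = 6, |A + A| = 20, K = 20/6 = 10/3.


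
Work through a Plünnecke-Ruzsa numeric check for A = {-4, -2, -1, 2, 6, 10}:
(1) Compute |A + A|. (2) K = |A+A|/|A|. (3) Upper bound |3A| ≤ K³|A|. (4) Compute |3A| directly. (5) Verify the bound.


|A| = 6.
Step 1: Compute A + A by enumerating all 36 pairs.
A + A = {-8, -6, -5, -4, -3, -2, 0, 1, 2, 4, 5, 6, 8, 9, 12, 16, 20}, so |A + A| = 17.
Step 2: Doubling constant K = |A + A|/|A| = 17/6 = 17/6 ≈ 2.8333.
Step 3: Plünnecke-Ruzsa gives |3A| ≤ K³·|A| = (2.8333)³ · 6 ≈ 136.4722.
Step 4: Compute 3A = A + A + A directly by enumerating all triples (a,b,c) ∈ A³; |3A| = 31.
Step 5: Check 31 ≤ 136.4722? Yes ✓.

K = 17/6, Plünnecke-Ruzsa bound K³|A| ≈ 136.4722, |3A| = 31, inequality holds.


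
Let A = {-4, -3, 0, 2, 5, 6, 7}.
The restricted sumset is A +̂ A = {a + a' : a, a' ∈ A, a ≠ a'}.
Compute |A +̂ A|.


Restricted sumset: A +̂ A = {a + a' : a ∈ A, a' ∈ A, a ≠ a'}.
Equivalently, take A + A and drop any sum 2a that is achievable ONLY as a + a for a ∈ A (i.e. sums representable only with equal summands).
Enumerate pairs (a, a') with a < a' (symmetric, so each unordered pair gives one sum; this covers all a ≠ a'):
  -4 + -3 = -7
  -4 + 0 = -4
  -4 + 2 = -2
  -4 + 5 = 1
  -4 + 6 = 2
  -4 + 7 = 3
  -3 + 0 = -3
  -3 + 2 = -1
  -3 + 5 = 2
  -3 + 6 = 3
  -3 + 7 = 4
  0 + 2 = 2
  0 + 5 = 5
  0 + 6 = 6
  0 + 7 = 7
  2 + 5 = 7
  2 + 6 = 8
  2 + 7 = 9
  5 + 6 = 11
  5 + 7 = 12
  6 + 7 = 13
Collected distinct sums: {-7, -4, -3, -2, -1, 1, 2, 3, 4, 5, 6, 7, 8, 9, 11, 12, 13}
|A +̂ A| = 17
(Reference bound: |A +̂ A| ≥ 2|A| - 3 for |A| ≥ 2, with |A| = 7 giving ≥ 11.)

|A +̂ A| = 17


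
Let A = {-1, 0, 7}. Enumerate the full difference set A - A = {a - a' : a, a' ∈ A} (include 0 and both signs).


A - A = {a - a' : a, a' ∈ A}.
Compute a - a' for each ordered pair (a, a'):
a = -1: -1--1=0, -1-0=-1, -1-7=-8
a = 0: 0--1=1, 0-0=0, 0-7=-7
a = 7: 7--1=8, 7-0=7, 7-7=0
Collecting distinct values (and noting 0 appears from a-a):
A - A = {-8, -7, -1, 0, 1, 7, 8}
|A - A| = 7

A - A = {-8, -7, -1, 0, 1, 7, 8}


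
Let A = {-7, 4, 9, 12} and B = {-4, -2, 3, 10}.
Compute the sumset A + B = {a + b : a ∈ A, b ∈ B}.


A + B = {a + b : a ∈ A, b ∈ B}.
Enumerate all |A|·|B| = 4·4 = 16 pairs (a, b) and collect distinct sums.
a = -7: -7+-4=-11, -7+-2=-9, -7+3=-4, -7+10=3
a = 4: 4+-4=0, 4+-2=2, 4+3=7, 4+10=14
a = 9: 9+-4=5, 9+-2=7, 9+3=12, 9+10=19
a = 12: 12+-4=8, 12+-2=10, 12+3=15, 12+10=22
Collecting distinct sums: A + B = {-11, -9, -4, 0, 2, 3, 5, 7, 8, 10, 12, 14, 15, 19, 22}
|A + B| = 15

A + B = {-11, -9, -4, 0, 2, 3, 5, 7, 8, 10, 12, 14, 15, 19, 22}


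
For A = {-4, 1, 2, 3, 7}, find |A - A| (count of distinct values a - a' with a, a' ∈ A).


A - A = {a - a' : a, a' ∈ A}; |A| = 5.
Bounds: 2|A|-1 ≤ |A - A| ≤ |A|² - |A| + 1, i.e. 9 ≤ |A - A| ≤ 21.
Note: 0 ∈ A - A always (from a - a). The set is symmetric: if d ∈ A - A then -d ∈ A - A.
Enumerate nonzero differences d = a - a' with a > a' (then include -d):
Positive differences: {1, 2, 4, 5, 6, 7, 11}
Full difference set: {0} ∪ (positive diffs) ∪ (negative diffs).
|A - A| = 1 + 2·7 = 15 (matches direct enumeration: 15).

|A - A| = 15


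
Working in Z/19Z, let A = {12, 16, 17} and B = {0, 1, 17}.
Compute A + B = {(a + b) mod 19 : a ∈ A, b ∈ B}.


Work in Z/19Z: reduce every sum a + b modulo 19.
Enumerate all 9 pairs:
a = 12: 12+0=12, 12+1=13, 12+17=10
a = 16: 16+0=16, 16+1=17, 16+17=14
a = 17: 17+0=17, 17+1=18, 17+17=15
Distinct residues collected: {10, 12, 13, 14, 15, 16, 17, 18}
|A + B| = 8 (out of 19 total residues).

A + B = {10, 12, 13, 14, 15, 16, 17, 18}


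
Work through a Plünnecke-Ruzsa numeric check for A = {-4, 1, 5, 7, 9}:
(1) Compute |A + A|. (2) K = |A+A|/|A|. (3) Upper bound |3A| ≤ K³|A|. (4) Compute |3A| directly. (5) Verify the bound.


|A| = 5.
Step 1: Compute A + A by enumerating all 25 pairs.
A + A = {-8, -3, 1, 2, 3, 5, 6, 8, 10, 12, 14, 16, 18}, so |A + A| = 13.
Step 2: Doubling constant K = |A + A|/|A| = 13/5 = 13/5 ≈ 2.6000.
Step 3: Plünnecke-Ruzsa gives |3A| ≤ K³·|A| = (2.6000)³ · 5 ≈ 87.8800.
Step 4: Compute 3A = A + A + A directly by enumerating all triples (a,b,c) ∈ A³; |3A| = 25.
Step 5: Check 25 ≤ 87.8800? Yes ✓.

K = 13/5, Plünnecke-Ruzsa bound K³|A| ≈ 87.8800, |3A| = 25, inequality holds.


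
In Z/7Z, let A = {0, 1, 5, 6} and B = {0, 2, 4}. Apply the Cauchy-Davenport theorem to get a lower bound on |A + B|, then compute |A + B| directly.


Cauchy-Davenport: |A + B| ≥ min(p, |A| + |B| - 1) for A, B nonempty in Z/pZ.
|A| = 4, |B| = 3, p = 7.
CD lower bound = min(7, 4 + 3 - 1) = min(7, 6) = 6.
Compute A + B mod 7 directly:
a = 0: 0+0=0, 0+2=2, 0+4=4
a = 1: 1+0=1, 1+2=3, 1+4=5
a = 5: 5+0=5, 5+2=0, 5+4=2
a = 6: 6+0=6, 6+2=1, 6+4=3
A + B = {0, 1, 2, 3, 4, 5, 6}, so |A + B| = 7.
Verify: 7 ≥ 6? Yes ✓.

CD lower bound = 6, actual |A + B| = 7.


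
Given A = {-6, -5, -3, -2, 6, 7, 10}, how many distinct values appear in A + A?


A + A = {a + a' : a, a' ∈ A}; |A| = 7.
General bounds: 2|A| - 1 ≤ |A + A| ≤ |A|(|A|+1)/2, i.e. 13 ≤ |A + A| ≤ 28.
Lower bound 2|A|-1 is attained iff A is an arithmetic progression.
Enumerate sums a + a' for a ≤ a' (symmetric, so this suffices):
a = -6: -6+-6=-12, -6+-5=-11, -6+-3=-9, -6+-2=-8, -6+6=0, -6+7=1, -6+10=4
a = -5: -5+-5=-10, -5+-3=-8, -5+-2=-7, -5+6=1, -5+7=2, -5+10=5
a = -3: -3+-3=-6, -3+-2=-5, -3+6=3, -3+7=4, -3+10=7
a = -2: -2+-2=-4, -2+6=4, -2+7=5, -2+10=8
a = 6: 6+6=12, 6+7=13, 6+10=16
a = 7: 7+7=14, 7+10=17
a = 10: 10+10=20
Distinct sums: {-12, -11, -10, -9, -8, -7, -6, -5, -4, 0, 1, 2, 3, 4, 5, 7, 8, 12, 13, 14, 16, 17, 20}
|A + A| = 23

|A + A| = 23


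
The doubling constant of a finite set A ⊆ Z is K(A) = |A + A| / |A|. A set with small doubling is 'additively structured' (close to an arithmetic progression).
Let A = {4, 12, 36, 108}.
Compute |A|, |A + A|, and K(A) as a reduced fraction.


|A| = 4.
Compute A + A by enumerating all 16 pairs.
A + A = {8, 16, 24, 40, 48, 72, 112, 120, 144, 216}, so |A + A| = 10.
K = |A + A| / |A| = 10/4 = 5/2 ≈ 2.5000.
Reference: AP of size 4 gives K = 7/4 ≈ 1.7500; a fully generic set of size 4 gives K ≈ 2.5000.

|A| = 4, |A + A| = 10, K = 10/4 = 5/2.


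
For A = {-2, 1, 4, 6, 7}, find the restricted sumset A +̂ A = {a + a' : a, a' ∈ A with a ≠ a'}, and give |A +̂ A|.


Restricted sumset: A +̂ A = {a + a' : a ∈ A, a' ∈ A, a ≠ a'}.
Equivalently, take A + A and drop any sum 2a that is achievable ONLY as a + a for a ∈ A (i.e. sums representable only with equal summands).
Enumerate pairs (a, a') with a < a' (symmetric, so each unordered pair gives one sum; this covers all a ≠ a'):
  -2 + 1 = -1
  -2 + 4 = 2
  -2 + 6 = 4
  -2 + 7 = 5
  1 + 4 = 5
  1 + 6 = 7
  1 + 7 = 8
  4 + 6 = 10
  4 + 7 = 11
  6 + 7 = 13
Collected distinct sums: {-1, 2, 4, 5, 7, 8, 10, 11, 13}
|A +̂ A| = 9
(Reference bound: |A +̂ A| ≥ 2|A| - 3 for |A| ≥ 2, with |A| = 5 giving ≥ 7.)

|A +̂ A| = 9


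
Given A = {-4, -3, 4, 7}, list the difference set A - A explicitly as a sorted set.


A - A = {a - a' : a, a' ∈ A}.
Compute a - a' for each ordered pair (a, a'):
a = -4: -4--4=0, -4--3=-1, -4-4=-8, -4-7=-11
a = -3: -3--4=1, -3--3=0, -3-4=-7, -3-7=-10
a = 4: 4--4=8, 4--3=7, 4-4=0, 4-7=-3
a = 7: 7--4=11, 7--3=10, 7-4=3, 7-7=0
Collecting distinct values (and noting 0 appears from a-a):
A - A = {-11, -10, -8, -7, -3, -1, 0, 1, 3, 7, 8, 10, 11}
|A - A| = 13

A - A = {-11, -10, -8, -7, -3, -1, 0, 1, 3, 7, 8, 10, 11}


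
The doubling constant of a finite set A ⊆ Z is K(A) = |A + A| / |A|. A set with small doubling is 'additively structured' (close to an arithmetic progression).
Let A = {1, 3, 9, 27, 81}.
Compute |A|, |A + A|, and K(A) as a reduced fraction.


|A| = 5.
Compute A + A by enumerating all 25 pairs.
A + A = {2, 4, 6, 10, 12, 18, 28, 30, 36, 54, 82, 84, 90, 108, 162}, so |A + A| = 15.
K = |A + A| / |A| = 15/5 = 3/1 ≈ 3.0000.
Reference: AP of size 5 gives K = 9/5 ≈ 1.8000; a fully generic set of size 5 gives K ≈ 3.0000.

|A| = 5, |A + A| = 15, K = 15/5 = 3/1.


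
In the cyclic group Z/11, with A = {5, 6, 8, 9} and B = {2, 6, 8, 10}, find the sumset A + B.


Work in Z/11Z: reduce every sum a + b modulo 11.
Enumerate all 16 pairs:
a = 5: 5+2=7, 5+6=0, 5+8=2, 5+10=4
a = 6: 6+2=8, 6+6=1, 6+8=3, 6+10=5
a = 8: 8+2=10, 8+6=3, 8+8=5, 8+10=7
a = 9: 9+2=0, 9+6=4, 9+8=6, 9+10=8
Distinct residues collected: {0, 1, 2, 3, 4, 5, 6, 7, 8, 10}
|A + B| = 10 (out of 11 total residues).

A + B = {0, 1, 2, 3, 4, 5, 6, 7, 8, 10}


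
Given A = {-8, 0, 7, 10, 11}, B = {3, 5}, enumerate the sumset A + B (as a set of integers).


A + B = {a + b : a ∈ A, b ∈ B}.
Enumerate all |A|·|B| = 5·2 = 10 pairs (a, b) and collect distinct sums.
a = -8: -8+3=-5, -8+5=-3
a = 0: 0+3=3, 0+5=5
a = 7: 7+3=10, 7+5=12
a = 10: 10+3=13, 10+5=15
a = 11: 11+3=14, 11+5=16
Collecting distinct sums: A + B = {-5, -3, 3, 5, 10, 12, 13, 14, 15, 16}
|A + B| = 10

A + B = {-5, -3, 3, 5, 10, 12, 13, 14, 15, 16}


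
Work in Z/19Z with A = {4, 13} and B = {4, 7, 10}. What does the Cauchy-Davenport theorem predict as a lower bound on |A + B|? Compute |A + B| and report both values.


Cauchy-Davenport: |A + B| ≥ min(p, |A| + |B| - 1) for A, B nonempty in Z/pZ.
|A| = 2, |B| = 3, p = 19.
CD lower bound = min(19, 2 + 3 - 1) = min(19, 4) = 4.
Compute A + B mod 19 directly:
a = 4: 4+4=8, 4+7=11, 4+10=14
a = 13: 13+4=17, 13+7=1, 13+10=4
A + B = {1, 4, 8, 11, 14, 17}, so |A + B| = 6.
Verify: 6 ≥ 4? Yes ✓.

CD lower bound = 4, actual |A + B| = 6.


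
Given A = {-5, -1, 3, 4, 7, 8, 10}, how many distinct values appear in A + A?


A + A = {a + a' : a, a' ∈ A}; |A| = 7.
General bounds: 2|A| - 1 ≤ |A + A| ≤ |A|(|A|+1)/2, i.e. 13 ≤ |A + A| ≤ 28.
Lower bound 2|A|-1 is attained iff A is an arithmetic progression.
Enumerate sums a + a' for a ≤ a' (symmetric, so this suffices):
a = -5: -5+-5=-10, -5+-1=-6, -5+3=-2, -5+4=-1, -5+7=2, -5+8=3, -5+10=5
a = -1: -1+-1=-2, -1+3=2, -1+4=3, -1+7=6, -1+8=7, -1+10=9
a = 3: 3+3=6, 3+4=7, 3+7=10, 3+8=11, 3+10=13
a = 4: 4+4=8, 4+7=11, 4+8=12, 4+10=14
a = 7: 7+7=14, 7+8=15, 7+10=17
a = 8: 8+8=16, 8+10=18
a = 10: 10+10=20
Distinct sums: {-10, -6, -2, -1, 2, 3, 5, 6, 7, 8, 9, 10, 11, 12, 13, 14, 15, 16, 17, 18, 20}
|A + A| = 21

|A + A| = 21


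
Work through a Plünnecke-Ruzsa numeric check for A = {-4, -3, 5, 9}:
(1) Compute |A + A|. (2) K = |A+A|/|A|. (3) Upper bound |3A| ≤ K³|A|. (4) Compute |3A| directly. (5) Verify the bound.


|A| = 4.
Step 1: Compute A + A by enumerating all 16 pairs.
A + A = {-8, -7, -6, 1, 2, 5, 6, 10, 14, 18}, so |A + A| = 10.
Step 2: Doubling constant K = |A + A|/|A| = 10/4 = 10/4 ≈ 2.5000.
Step 3: Plünnecke-Ruzsa gives |3A| ≤ K³·|A| = (2.5000)³ · 4 ≈ 62.5000.
Step 4: Compute 3A = A + A + A directly by enumerating all triples (a,b,c) ∈ A³; |3A| = 19.
Step 5: Check 19 ≤ 62.5000? Yes ✓.

K = 10/4, Plünnecke-Ruzsa bound K³|A| ≈ 62.5000, |3A| = 19, inequality holds.


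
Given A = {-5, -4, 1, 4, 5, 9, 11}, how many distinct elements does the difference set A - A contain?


A - A = {a - a' : a, a' ∈ A}; |A| = 7.
Bounds: 2|A|-1 ≤ |A - A| ≤ |A|² - |A| + 1, i.e. 13 ≤ |A - A| ≤ 43.
Note: 0 ∈ A - A always (from a - a). The set is symmetric: if d ∈ A - A then -d ∈ A - A.
Enumerate nonzero differences d = a - a' with a > a' (then include -d):
Positive differences: {1, 2, 3, 4, 5, 6, 7, 8, 9, 10, 13, 14, 15, 16}
Full difference set: {0} ∪ (positive diffs) ∪ (negative diffs).
|A - A| = 1 + 2·14 = 29 (matches direct enumeration: 29).

|A - A| = 29


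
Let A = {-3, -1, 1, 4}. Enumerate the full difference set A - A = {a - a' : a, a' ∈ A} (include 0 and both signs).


A - A = {a - a' : a, a' ∈ A}.
Compute a - a' for each ordered pair (a, a'):
a = -3: -3--3=0, -3--1=-2, -3-1=-4, -3-4=-7
a = -1: -1--3=2, -1--1=0, -1-1=-2, -1-4=-5
a = 1: 1--3=4, 1--1=2, 1-1=0, 1-4=-3
a = 4: 4--3=7, 4--1=5, 4-1=3, 4-4=0
Collecting distinct values (and noting 0 appears from a-a):
A - A = {-7, -5, -4, -3, -2, 0, 2, 3, 4, 5, 7}
|A - A| = 11

A - A = {-7, -5, -4, -3, -2, 0, 2, 3, 4, 5, 7}


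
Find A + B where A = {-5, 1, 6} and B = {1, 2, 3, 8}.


A + B = {a + b : a ∈ A, b ∈ B}.
Enumerate all |A|·|B| = 3·4 = 12 pairs (a, b) and collect distinct sums.
a = -5: -5+1=-4, -5+2=-3, -5+3=-2, -5+8=3
a = 1: 1+1=2, 1+2=3, 1+3=4, 1+8=9
a = 6: 6+1=7, 6+2=8, 6+3=9, 6+8=14
Collecting distinct sums: A + B = {-4, -3, -2, 2, 3, 4, 7, 8, 9, 14}
|A + B| = 10

A + B = {-4, -3, -2, 2, 3, 4, 7, 8, 9, 14}


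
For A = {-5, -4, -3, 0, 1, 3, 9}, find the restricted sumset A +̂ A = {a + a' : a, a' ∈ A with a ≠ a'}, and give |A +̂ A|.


Restricted sumset: A +̂ A = {a + a' : a ∈ A, a' ∈ A, a ≠ a'}.
Equivalently, take A + A and drop any sum 2a that is achievable ONLY as a + a for a ∈ A (i.e. sums representable only with equal summands).
Enumerate pairs (a, a') with a < a' (symmetric, so each unordered pair gives one sum; this covers all a ≠ a'):
  -5 + -4 = -9
  -5 + -3 = -8
  -5 + 0 = -5
  -5 + 1 = -4
  -5 + 3 = -2
  -5 + 9 = 4
  -4 + -3 = -7
  -4 + 0 = -4
  -4 + 1 = -3
  -4 + 3 = -1
  -4 + 9 = 5
  -3 + 0 = -3
  -3 + 1 = -2
  -3 + 3 = 0
  -3 + 9 = 6
  0 + 1 = 1
  0 + 3 = 3
  0 + 9 = 9
  1 + 3 = 4
  1 + 9 = 10
  3 + 9 = 12
Collected distinct sums: {-9, -8, -7, -5, -4, -3, -2, -1, 0, 1, 3, 4, 5, 6, 9, 10, 12}
|A +̂ A| = 17
(Reference bound: |A +̂ A| ≥ 2|A| - 3 for |A| ≥ 2, with |A| = 7 giving ≥ 11.)

|A +̂ A| = 17


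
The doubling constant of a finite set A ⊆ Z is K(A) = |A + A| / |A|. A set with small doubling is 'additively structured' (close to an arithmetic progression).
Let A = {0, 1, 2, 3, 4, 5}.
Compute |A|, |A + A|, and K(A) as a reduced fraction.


|A| = 6.
Compute A + A by enumerating all 36 pairs.
A + A = {0, 1, 2, 3, 4, 5, 6, 7, 8, 9, 10}, so |A + A| = 11.
K = |A + A| / |A| = 11/6 (already in lowest terms) ≈ 1.8333.
Reference: AP of size 6 gives K = 11/6 ≈ 1.8333; a fully generic set of size 6 gives K ≈ 3.5000.

|A| = 6, |A + A| = 11, K = 11/6.


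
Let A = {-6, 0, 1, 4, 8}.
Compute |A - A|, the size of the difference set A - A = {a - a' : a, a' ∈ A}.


A - A = {a - a' : a, a' ∈ A}; |A| = 5.
Bounds: 2|A|-1 ≤ |A - A| ≤ |A|² - |A| + 1, i.e. 9 ≤ |A - A| ≤ 21.
Note: 0 ∈ A - A always (from a - a). The set is symmetric: if d ∈ A - A then -d ∈ A - A.
Enumerate nonzero differences d = a - a' with a > a' (then include -d):
Positive differences: {1, 3, 4, 6, 7, 8, 10, 14}
Full difference set: {0} ∪ (positive diffs) ∪ (negative diffs).
|A - A| = 1 + 2·8 = 17 (matches direct enumeration: 17).

|A - A| = 17


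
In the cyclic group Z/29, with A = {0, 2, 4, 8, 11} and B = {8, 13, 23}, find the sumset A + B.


Work in Z/29Z: reduce every sum a + b modulo 29.
Enumerate all 15 pairs:
a = 0: 0+8=8, 0+13=13, 0+23=23
a = 2: 2+8=10, 2+13=15, 2+23=25
a = 4: 4+8=12, 4+13=17, 4+23=27
a = 8: 8+8=16, 8+13=21, 8+23=2
a = 11: 11+8=19, 11+13=24, 11+23=5
Distinct residues collected: {2, 5, 8, 10, 12, 13, 15, 16, 17, 19, 21, 23, 24, 25, 27}
|A + B| = 15 (out of 29 total residues).

A + B = {2, 5, 8, 10, 12, 13, 15, 16, 17, 19, 21, 23, 24, 25, 27}


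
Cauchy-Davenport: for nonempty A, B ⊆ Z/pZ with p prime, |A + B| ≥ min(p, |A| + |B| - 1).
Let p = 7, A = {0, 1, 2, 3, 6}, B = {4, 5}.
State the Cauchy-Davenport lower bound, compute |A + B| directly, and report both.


Cauchy-Davenport: |A + B| ≥ min(p, |A| + |B| - 1) for A, B nonempty in Z/pZ.
|A| = 5, |B| = 2, p = 7.
CD lower bound = min(7, 5 + 2 - 1) = min(7, 6) = 6.
Compute A + B mod 7 directly:
a = 0: 0+4=4, 0+5=5
a = 1: 1+4=5, 1+5=6
a = 2: 2+4=6, 2+5=0
a = 3: 3+4=0, 3+5=1
a = 6: 6+4=3, 6+5=4
A + B = {0, 1, 3, 4, 5, 6}, so |A + B| = 6.
Verify: 6 ≥ 6? Yes ✓.

CD lower bound = 6, actual |A + B| = 6.


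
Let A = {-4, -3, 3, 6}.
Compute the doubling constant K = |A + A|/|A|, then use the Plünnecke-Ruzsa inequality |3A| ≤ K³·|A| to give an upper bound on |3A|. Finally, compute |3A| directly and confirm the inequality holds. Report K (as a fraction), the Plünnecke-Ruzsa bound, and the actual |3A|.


|A| = 4.
Step 1: Compute A + A by enumerating all 16 pairs.
A + A = {-8, -7, -6, -1, 0, 2, 3, 6, 9, 12}, so |A + A| = 10.
Step 2: Doubling constant K = |A + A|/|A| = 10/4 = 10/4 ≈ 2.5000.
Step 3: Plünnecke-Ruzsa gives |3A| ≤ K³·|A| = (2.5000)³ · 4 ≈ 62.5000.
Step 4: Compute 3A = A + A + A directly by enumerating all triples (a,b,c) ∈ A³; |3A| = 19.
Step 5: Check 19 ≤ 62.5000? Yes ✓.

K = 10/4, Plünnecke-Ruzsa bound K³|A| ≈ 62.5000, |3A| = 19, inequality holds.


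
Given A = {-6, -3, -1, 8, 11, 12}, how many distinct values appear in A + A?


A + A = {a + a' : a, a' ∈ A}; |A| = 6.
General bounds: 2|A| - 1 ≤ |A + A| ≤ |A|(|A|+1)/2, i.e. 11 ≤ |A + A| ≤ 21.
Lower bound 2|A|-1 is attained iff A is an arithmetic progression.
Enumerate sums a + a' for a ≤ a' (symmetric, so this suffices):
a = -6: -6+-6=-12, -6+-3=-9, -6+-1=-7, -6+8=2, -6+11=5, -6+12=6
a = -3: -3+-3=-6, -3+-1=-4, -3+8=5, -3+11=8, -3+12=9
a = -1: -1+-1=-2, -1+8=7, -1+11=10, -1+12=11
a = 8: 8+8=16, 8+11=19, 8+12=20
a = 11: 11+11=22, 11+12=23
a = 12: 12+12=24
Distinct sums: {-12, -9, -7, -6, -4, -2, 2, 5, 6, 7, 8, 9, 10, 11, 16, 19, 20, 22, 23, 24}
|A + A| = 20

|A + A| = 20


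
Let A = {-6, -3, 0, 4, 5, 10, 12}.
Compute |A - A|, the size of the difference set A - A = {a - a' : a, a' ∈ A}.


A - A = {a - a' : a, a' ∈ A}; |A| = 7.
Bounds: 2|A|-1 ≤ |A - A| ≤ |A|² - |A| + 1, i.e. 13 ≤ |A - A| ≤ 43.
Note: 0 ∈ A - A always (from a - a). The set is symmetric: if d ∈ A - A then -d ∈ A - A.
Enumerate nonzero differences d = a - a' with a > a' (then include -d):
Positive differences: {1, 2, 3, 4, 5, 6, 7, 8, 10, 11, 12, 13, 15, 16, 18}
Full difference set: {0} ∪ (positive diffs) ∪ (negative diffs).
|A - A| = 1 + 2·15 = 31 (matches direct enumeration: 31).

|A - A| = 31


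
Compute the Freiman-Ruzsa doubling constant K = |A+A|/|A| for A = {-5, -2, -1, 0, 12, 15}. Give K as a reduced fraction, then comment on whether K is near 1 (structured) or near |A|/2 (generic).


|A| = 6.
Compute A + A by enumerating all 36 pairs.
A + A = {-10, -7, -6, -5, -4, -3, -2, -1, 0, 7, 10, 11, 12, 13, 14, 15, 24, 27, 30}, so |A + A| = 19.
K = |A + A| / |A| = 19/6 (already in lowest terms) ≈ 3.1667.
Reference: AP of size 6 gives K = 11/6 ≈ 1.8333; a fully generic set of size 6 gives K ≈ 3.5000.

|A| = 6, |A + A| = 19, K = 19/6.


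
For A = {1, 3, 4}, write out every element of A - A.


A - A = {a - a' : a, a' ∈ A}.
Compute a - a' for each ordered pair (a, a'):
a = 1: 1-1=0, 1-3=-2, 1-4=-3
a = 3: 3-1=2, 3-3=0, 3-4=-1
a = 4: 4-1=3, 4-3=1, 4-4=0
Collecting distinct values (and noting 0 appears from a-a):
A - A = {-3, -2, -1, 0, 1, 2, 3}
|A - A| = 7

A - A = {-3, -2, -1, 0, 1, 2, 3}


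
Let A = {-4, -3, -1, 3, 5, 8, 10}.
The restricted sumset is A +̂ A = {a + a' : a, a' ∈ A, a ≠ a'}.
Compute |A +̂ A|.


Restricted sumset: A +̂ A = {a + a' : a ∈ A, a' ∈ A, a ≠ a'}.
Equivalently, take A + A and drop any sum 2a that is achievable ONLY as a + a for a ∈ A (i.e. sums representable only with equal summands).
Enumerate pairs (a, a') with a < a' (symmetric, so each unordered pair gives one sum; this covers all a ≠ a'):
  -4 + -3 = -7
  -4 + -1 = -5
  -4 + 3 = -1
  -4 + 5 = 1
  -4 + 8 = 4
  -4 + 10 = 6
  -3 + -1 = -4
  -3 + 3 = 0
  -3 + 5 = 2
  -3 + 8 = 5
  -3 + 10 = 7
  -1 + 3 = 2
  -1 + 5 = 4
  -1 + 8 = 7
  -1 + 10 = 9
  3 + 5 = 8
  3 + 8 = 11
  3 + 10 = 13
  5 + 8 = 13
  5 + 10 = 15
  8 + 10 = 18
Collected distinct sums: {-7, -5, -4, -1, 0, 1, 2, 4, 5, 6, 7, 8, 9, 11, 13, 15, 18}
|A +̂ A| = 17
(Reference bound: |A +̂ A| ≥ 2|A| - 3 for |A| ≥ 2, with |A| = 7 giving ≥ 11.)

|A +̂ A| = 17


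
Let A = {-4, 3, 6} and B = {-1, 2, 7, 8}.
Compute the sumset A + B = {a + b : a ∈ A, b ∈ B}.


A + B = {a + b : a ∈ A, b ∈ B}.
Enumerate all |A|·|B| = 3·4 = 12 pairs (a, b) and collect distinct sums.
a = -4: -4+-1=-5, -4+2=-2, -4+7=3, -4+8=4
a = 3: 3+-1=2, 3+2=5, 3+7=10, 3+8=11
a = 6: 6+-1=5, 6+2=8, 6+7=13, 6+8=14
Collecting distinct sums: A + B = {-5, -2, 2, 3, 4, 5, 8, 10, 11, 13, 14}
|A + B| = 11

A + B = {-5, -2, 2, 3, 4, 5, 8, 10, 11, 13, 14}


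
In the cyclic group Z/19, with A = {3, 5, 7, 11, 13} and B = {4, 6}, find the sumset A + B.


Work in Z/19Z: reduce every sum a + b modulo 19.
Enumerate all 10 pairs:
a = 3: 3+4=7, 3+6=9
a = 5: 5+4=9, 5+6=11
a = 7: 7+4=11, 7+6=13
a = 11: 11+4=15, 11+6=17
a = 13: 13+4=17, 13+6=0
Distinct residues collected: {0, 7, 9, 11, 13, 15, 17}
|A + B| = 7 (out of 19 total residues).

A + B = {0, 7, 9, 11, 13, 15, 17}


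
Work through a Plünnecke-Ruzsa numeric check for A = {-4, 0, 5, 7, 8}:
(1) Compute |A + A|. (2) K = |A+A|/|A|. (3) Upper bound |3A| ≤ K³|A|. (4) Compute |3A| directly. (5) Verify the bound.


|A| = 5.
Step 1: Compute A + A by enumerating all 25 pairs.
A + A = {-8, -4, 0, 1, 3, 4, 5, 7, 8, 10, 12, 13, 14, 15, 16}, so |A + A| = 15.
Step 2: Doubling constant K = |A + A|/|A| = 15/5 = 15/5 ≈ 3.0000.
Step 3: Plünnecke-Ruzsa gives |3A| ≤ K³·|A| = (3.0000)³ · 5 ≈ 135.0000.
Step 4: Compute 3A = A + A + A directly by enumerating all triples (a,b,c) ∈ A³; |3A| = 29.
Step 5: Check 29 ≤ 135.0000? Yes ✓.

K = 15/5, Plünnecke-Ruzsa bound K³|A| ≈ 135.0000, |3A| = 29, inequality holds.


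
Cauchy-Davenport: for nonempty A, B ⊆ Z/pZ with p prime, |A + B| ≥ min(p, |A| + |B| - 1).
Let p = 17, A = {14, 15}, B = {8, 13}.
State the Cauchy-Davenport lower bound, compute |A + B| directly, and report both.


Cauchy-Davenport: |A + B| ≥ min(p, |A| + |B| - 1) for A, B nonempty in Z/pZ.
|A| = 2, |B| = 2, p = 17.
CD lower bound = min(17, 2 + 2 - 1) = min(17, 3) = 3.
Compute A + B mod 17 directly:
a = 14: 14+8=5, 14+13=10
a = 15: 15+8=6, 15+13=11
A + B = {5, 6, 10, 11}, so |A + B| = 4.
Verify: 4 ≥ 3? Yes ✓.

CD lower bound = 3, actual |A + B| = 4.
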